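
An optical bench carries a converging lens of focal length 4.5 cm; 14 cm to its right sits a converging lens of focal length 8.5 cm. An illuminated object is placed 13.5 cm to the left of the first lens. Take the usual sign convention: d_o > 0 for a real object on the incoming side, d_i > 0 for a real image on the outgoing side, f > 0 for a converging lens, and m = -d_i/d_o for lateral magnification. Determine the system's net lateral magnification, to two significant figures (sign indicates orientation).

-3.4

First lens: d_i1 = 1/(1/4.5 - 1/13.5) = 6.750 cm.
m_1 = -(6.750)/13.5 = -0.5000.
The intermediate image is 6.750 cm to the right of lens 1, so d_o2 = L - d_i1 = 14 - 6.750 = 7.250 cm.
Second lens: d_i2 = 1/(1/8.5 - 1/(7.250)) = -49.300 cm.
m_2 = -(-49.300)/(7.250) = 6.8000.
Overall magnification: m = m_1 m_2 = -3.4000.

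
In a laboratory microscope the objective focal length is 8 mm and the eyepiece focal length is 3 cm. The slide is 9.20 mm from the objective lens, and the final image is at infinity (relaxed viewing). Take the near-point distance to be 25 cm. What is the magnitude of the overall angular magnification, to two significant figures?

Convert to cm: f_obj = 8 mm = 0.8 cm; d_o = 9.20 mm = 0.92 cm.
Objective: 1/d_i = 1/f_obj - 1/d_o = 1/0.8 - 1/0.92 = 0.16304 cm^-1, so d_i = 6.133 cm.
m_obj = -d_i/d_o = -6.133/0.92 = -6.667.
Eyepiece angular magnification (image at infinity): M_eye = D/f_e = 25/3 = 8.333.
Overall M = m_obj x M_eye = (-6.667)(8.333) = -55.56.
|M| = 55.56.

56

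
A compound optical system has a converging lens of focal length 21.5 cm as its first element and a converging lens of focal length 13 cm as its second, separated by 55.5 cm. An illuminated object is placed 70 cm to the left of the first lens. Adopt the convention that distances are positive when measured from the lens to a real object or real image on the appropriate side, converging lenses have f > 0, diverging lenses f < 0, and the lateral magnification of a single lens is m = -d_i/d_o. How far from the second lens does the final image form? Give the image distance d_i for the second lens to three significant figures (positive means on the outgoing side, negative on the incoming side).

First lens: d_i1 = 1/(1/21.5 - 1/70) = 31.031 cm.
Object distance for lens 2: d_o2 = 55.5 - 31.031 = 24.469 cm.
Second lens: d_i2 = 1/(1/13 - 1/(24.469)) = 27.735 cm.

27.7 cm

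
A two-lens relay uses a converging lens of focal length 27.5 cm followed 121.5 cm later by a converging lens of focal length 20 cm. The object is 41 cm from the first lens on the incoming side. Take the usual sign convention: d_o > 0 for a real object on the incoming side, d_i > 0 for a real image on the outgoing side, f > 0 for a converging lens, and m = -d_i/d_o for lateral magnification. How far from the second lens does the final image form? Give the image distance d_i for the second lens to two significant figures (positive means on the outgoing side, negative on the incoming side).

Lens 1: 1/d_i1 = 1/f_1 - 1/d_o1 = 1/27.5 - 1/41 = 0.01197 cm^-1, so d_i1 = 83.519 cm.
That image sits 37.981 cm in front of the second lens, so d_o2 = 37.981 cm.
Lens 2: 1/d_i2 = 1/f_2 - 1/d_o2 = 1/20 - 1/(37.981) = 0.02367 cm^-1, so d_i2 = 42.245 cm.

42 cm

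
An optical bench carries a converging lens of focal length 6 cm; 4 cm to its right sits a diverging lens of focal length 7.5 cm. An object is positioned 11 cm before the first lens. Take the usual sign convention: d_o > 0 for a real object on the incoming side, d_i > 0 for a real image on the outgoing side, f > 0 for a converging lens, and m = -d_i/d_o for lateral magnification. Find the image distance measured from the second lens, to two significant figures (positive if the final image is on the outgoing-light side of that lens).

-41 cm

Lens 1: 1/d_i1 = 1/f_1 - 1/d_o1 = 1/6 - 1/11 = 0.07576 cm^-1, so d_i1 = 13.200 cm.
This image would form 13.200 cm past lens 1, i.e. 9.200 cm beyond lens 2, so it is a virtual object for lens 2: d_o2 = 4 - 13.200 = -9.200 cm.
Lens 2: 1/d_i2 = 1/f_2 - 1/d_o2 = 1/(-7.5) - 1/(-9.200) = -0.02464 cm^-1, so d_i2 = -40.588 cm.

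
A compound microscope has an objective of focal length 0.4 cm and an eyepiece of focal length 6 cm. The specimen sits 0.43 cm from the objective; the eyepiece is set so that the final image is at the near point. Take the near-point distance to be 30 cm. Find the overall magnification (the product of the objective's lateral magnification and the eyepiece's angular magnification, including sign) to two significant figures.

-80

Objective: 1/d_i = 1/f_obj - 1/d_o = 1/0.4 - 1/0.43 = 0.17442 cm^-1, so d_i = 5.733 cm.
m_obj = -d_i/d_o = -5.733/0.43 = -13.333.
Eyepiece angular magnification (image at near point): M_eye = 1 + D/f_e = 1 + 30/6 = 6.000.
Overall M = m_obj x M_eye = (-13.333)(6.000) = -80.00.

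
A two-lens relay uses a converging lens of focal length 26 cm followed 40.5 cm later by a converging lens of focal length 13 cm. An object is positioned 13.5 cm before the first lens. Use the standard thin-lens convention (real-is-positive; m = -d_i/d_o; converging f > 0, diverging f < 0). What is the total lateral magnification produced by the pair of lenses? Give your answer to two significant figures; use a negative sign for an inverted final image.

Lens 1: 1/d_i1 = 1/f_1 - 1/d_o1 = 1/26 - 1/13.5 = -0.03561 cm^-1, so d_i1 = -28.080 cm.
m_1 = -(-28.080)/13.5 = 2.0800.
The intermediate image is virtual, 28.080 cm to the left of lens 1, so d_o2 = L - d_i1 = 40.5 - (-28.080) = 68.580 cm.
Lens 2: 1/d_i2 = 1/f_2 - 1/d_o2 = 1/13 - 1/(68.580) = 0.06234 cm^-1, so d_i2 = 16.041 cm.
m_2 = -(16.041)/(68.580) = -0.2339.
Overall magnification: m = m_1 m_2 = -0.4865.

-0.49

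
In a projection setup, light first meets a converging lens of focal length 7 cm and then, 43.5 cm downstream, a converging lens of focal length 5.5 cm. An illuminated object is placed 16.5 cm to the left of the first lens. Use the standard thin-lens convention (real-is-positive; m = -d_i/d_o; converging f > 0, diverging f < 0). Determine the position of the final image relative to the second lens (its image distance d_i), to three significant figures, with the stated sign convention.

First lens: d_i1 = 1/(1/7 - 1/16.5) = 12.158 cm.
That image sits 31.342 cm in front of the second lens, so d_o2 = 31.342 cm.
Second lens: d_i2 = 1/(1/5.5 - 1/(31.342)) = 6.671 cm.

6.67 cm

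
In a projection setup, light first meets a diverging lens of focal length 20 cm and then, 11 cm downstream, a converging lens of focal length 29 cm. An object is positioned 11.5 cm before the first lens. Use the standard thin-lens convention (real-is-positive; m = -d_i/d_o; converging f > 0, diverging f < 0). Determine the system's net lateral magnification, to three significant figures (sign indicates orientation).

Applying the thin-lens equation to the first lens, 1/(-20) = 1/11.5 + 1/d_i1, which gives d_i1 = -7.302 cm.
Its lateral magnification is m_1 = -d_i1/d_o1 = -(-7.302)/11.5 = 0.6349.
With d_i1 < 0 the first image is virtual and lies on the object side; the object distance for lens 2 is d_o2 = 11 - (-7.302) = 18.302 cm.
Applying the thin-lens equation again with f_2 = 29 cm and d_o2 = 18.302 cm gives d_i2 = -49.610 cm.
m_2 = -(-49.610)/(18.302) = 2.7107.
Overall magnification: m = m_1 m_2 = 1.7211.

1.72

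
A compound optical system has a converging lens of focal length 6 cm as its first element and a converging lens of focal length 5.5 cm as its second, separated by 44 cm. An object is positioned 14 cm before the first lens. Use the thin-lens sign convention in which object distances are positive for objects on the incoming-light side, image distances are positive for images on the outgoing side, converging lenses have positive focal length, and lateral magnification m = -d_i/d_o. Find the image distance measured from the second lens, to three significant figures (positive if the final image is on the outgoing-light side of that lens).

6.58 cm

Lens 1: 1/d_i1 = 1/f_1 - 1/d_o1 = 1/6 - 1/14 = 0.09524 cm^-1, so d_i1 = 10.500 cm.
That image sits 33.500 cm in front of the second lens, so d_o2 = 33.500 cm.
Lens 2: 1/d_i2 = 1/f_2 - 1/d_o2 = 1/5.5 - 1/(33.500) = 0.15197 cm^-1, so d_i2 = 6.580 cm.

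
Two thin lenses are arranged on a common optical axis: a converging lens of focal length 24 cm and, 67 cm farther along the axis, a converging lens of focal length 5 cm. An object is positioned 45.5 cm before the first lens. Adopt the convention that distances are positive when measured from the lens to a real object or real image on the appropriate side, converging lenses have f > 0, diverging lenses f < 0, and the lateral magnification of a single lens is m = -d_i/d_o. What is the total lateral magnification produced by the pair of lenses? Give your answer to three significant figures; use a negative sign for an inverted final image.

0.498

First lens: d_i1 = 1/(1/24 - 1/45.5) = 50.791 cm.
m_1 = -(50.791)/45.5 = -1.1163.
The intermediate image is 50.791 cm to the right of lens 1, so d_o2 = L - d_i1 = 67 - 50.791 = 16.209 cm.
Second lens: d_i2 = 1/(1/5 - 1/(16.209)) = 7.230 cm.
m_2 = -(7.230)/(16.209) = -0.4461.
Total m = m_1 x m_2 = (-1.1163)(-0.4461) = 0.4979.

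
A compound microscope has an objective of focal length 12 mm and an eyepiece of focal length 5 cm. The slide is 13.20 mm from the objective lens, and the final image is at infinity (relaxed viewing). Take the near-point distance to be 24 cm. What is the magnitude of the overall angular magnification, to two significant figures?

Convert to cm: f_obj = 12 mm = 1.2 cm; d_o = 13.20 mm = 1.32 cm.
Objective: 1/d_i = 1/f_obj - 1/d_o = 1/1.2 - 1/1.32 = 0.07576 cm^-1, so d_i = 13.200 cm.
m_obj = -d_i/d_o = -13.200/1.32 = -10.000.
Eyepiece angular magnification (image at infinity): M_eye = D/f_e = 24/5 = 4.800.
Overall M = m_obj x M_eye = (-10.000)(4.800) = -48.00.
|M| = 48.00.

48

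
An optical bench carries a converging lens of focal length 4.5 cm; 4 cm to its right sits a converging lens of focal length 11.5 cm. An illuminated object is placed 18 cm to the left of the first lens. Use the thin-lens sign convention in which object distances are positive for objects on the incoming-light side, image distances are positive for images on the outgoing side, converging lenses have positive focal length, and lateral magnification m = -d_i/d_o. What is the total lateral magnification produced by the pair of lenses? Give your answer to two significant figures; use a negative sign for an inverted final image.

-0.28

First lens: d_i1 = 1/(1/4.5 - 1/18) = 6.000 cm.
m_1 = -(6.000)/18 = -0.3333.
Since 6.000 cm > 4 cm, the first image lies past the second lens and serves as a virtual object: d_o2 = L - d_i1 = -2.000 cm.
Second lens: d_i2 = 1/(1/11.5 - 1/(-2.000)) = 1.704 cm.
m_2 = -(1.704)/(-2.000) = 0.8519.
Total m = m_1 x m_2 = (-0.3333)(0.8519) = -0.2840.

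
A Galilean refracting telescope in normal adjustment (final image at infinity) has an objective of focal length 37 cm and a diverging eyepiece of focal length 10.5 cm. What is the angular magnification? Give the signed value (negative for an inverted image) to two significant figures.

M = -f_obj/f_eye = -37/(-10.5) = 3.524.

3.5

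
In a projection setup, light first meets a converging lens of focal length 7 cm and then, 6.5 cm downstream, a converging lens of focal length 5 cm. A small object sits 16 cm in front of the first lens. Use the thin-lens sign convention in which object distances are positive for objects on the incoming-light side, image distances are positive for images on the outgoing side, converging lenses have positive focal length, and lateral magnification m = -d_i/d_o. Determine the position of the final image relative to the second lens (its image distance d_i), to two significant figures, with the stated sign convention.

Lens 1: 1/d_i1 = 1/f_1 - 1/d_o1 = 1/7 - 1/16 = 0.08036 cm^-1, so d_i1 = 12.444 cm.
This image would form 12.444 cm past lens 1, i.e. 5.944 cm beyond lens 2, so it is a virtual object for lens 2: d_o2 = 6.5 - 12.444 = -5.944 cm.
Lens 2: 1/d_i2 = 1/f_2 - 1/d_o2 = 1/5 - 1/(-5.944) = 0.36822 cm^-1, so d_i2 = 2.716 cm.

2.7 cm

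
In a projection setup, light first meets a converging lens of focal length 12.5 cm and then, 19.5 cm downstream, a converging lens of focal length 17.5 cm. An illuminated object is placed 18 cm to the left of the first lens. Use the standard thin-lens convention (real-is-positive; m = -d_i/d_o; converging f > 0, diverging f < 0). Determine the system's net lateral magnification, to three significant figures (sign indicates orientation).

First lens: d_i1 = 1/(1/12.5 - 1/18) = 40.909 cm.
m_1 = -(40.909)/18 = -2.2727.
This image would form 40.909 cm past lens 1, i.e. 21.409 cm beyond lens 2, so it is a virtual object for lens 2: d_o2 = 19.5 - 40.909 = -21.409 cm.
Second lens: d_i2 = 1/(1/17.5 - 1/(-21.409)) = 9.629 cm.
m_2 = -(9.629)/(-21.409) = 0.4498.
Overall magnification: m = m_1 m_2 = -1.0222.

-1.02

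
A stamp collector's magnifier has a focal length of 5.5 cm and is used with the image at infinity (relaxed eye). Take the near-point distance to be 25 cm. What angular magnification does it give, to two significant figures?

M = D/f = 25/5.5 = 4.545.

4.5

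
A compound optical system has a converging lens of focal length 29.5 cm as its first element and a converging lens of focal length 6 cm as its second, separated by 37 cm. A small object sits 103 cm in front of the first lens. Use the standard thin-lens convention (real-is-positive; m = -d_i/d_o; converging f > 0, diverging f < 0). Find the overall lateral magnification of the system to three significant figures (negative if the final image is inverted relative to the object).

Lens 1: 1/d_i1 = 1/f_1 - 1/d_o1 = 1/29.5 - 1/103 = 0.02419 cm^-1, so d_i1 = 41.340 cm.
m_1 = -(41.340)/103 = -0.4014.
This image would form 41.340 cm past lens 1, i.e. 4.340 cm beyond lens 2, so it is a virtual object for lens 2: d_o2 = 37 - 41.340 = -4.340 cm.
Lens 2: 1/d_i2 = 1/f_2 - 1/d_o2 = 1/6 - 1/(-4.340) = 0.39707 cm^-1, so d_i2 = 2.518 cm.
m_2 = -(2.518)/(-4.340) = 0.5803.
Overall magnification: m = m_1 m_2 = -0.2329.

-0.233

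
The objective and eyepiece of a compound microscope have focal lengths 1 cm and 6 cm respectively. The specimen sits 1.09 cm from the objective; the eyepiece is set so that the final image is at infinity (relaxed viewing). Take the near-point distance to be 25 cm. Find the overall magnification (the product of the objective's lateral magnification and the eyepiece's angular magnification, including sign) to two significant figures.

Objective: 1/d_i = 1/f_obj - 1/d_o = 1/1 - 1/1.09 = 0.08257 cm^-1, so d_i = 12.111 cm.
m_obj = -d_i/d_o = -12.111/1.09 = -11.111.
Eyepiece angular magnification (image at infinity): M_eye = D/f_e = 25/6 = 4.167.
Overall M = m_obj x M_eye = (-11.111)(4.167) = -46.30.

-46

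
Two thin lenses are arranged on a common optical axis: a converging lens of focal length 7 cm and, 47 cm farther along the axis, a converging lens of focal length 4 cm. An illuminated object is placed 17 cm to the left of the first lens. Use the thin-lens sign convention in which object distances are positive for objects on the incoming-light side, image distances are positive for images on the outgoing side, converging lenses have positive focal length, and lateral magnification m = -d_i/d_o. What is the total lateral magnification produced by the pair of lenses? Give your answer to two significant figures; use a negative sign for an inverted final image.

Lens 1: 1/d_i1 = 1/f_1 - 1/d_o1 = 1/7 - 1/17 = 0.08403 cm^-1, so d_i1 = 11.900 cm.
m_1 = -(11.900)/17 = -0.7000.
That image sits 35.100 cm in front of the second lens, so d_o2 = 35.100 cm.
Lens 2: 1/d_i2 = 1/f_2 - 1/d_o2 = 1/4 - 1/(35.100) = 0.22151 cm^-1, so d_i2 = 4.514 cm.
m_2 = -(4.514)/(35.100) = -0.1286.
Total m = m_1 x m_2 = (-0.7000)(-0.1286) = 0.0900.

0.090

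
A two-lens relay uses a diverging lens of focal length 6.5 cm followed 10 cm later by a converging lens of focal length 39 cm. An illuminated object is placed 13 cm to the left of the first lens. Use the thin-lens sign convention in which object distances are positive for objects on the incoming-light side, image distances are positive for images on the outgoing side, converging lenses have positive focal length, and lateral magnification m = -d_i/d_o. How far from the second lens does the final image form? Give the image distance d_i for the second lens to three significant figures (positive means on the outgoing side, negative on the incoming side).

First lens: d_i1 = 1/(1/(-6.5) - 1/13) = -4.333 cm.
The intermediate image is virtual, 4.333 cm to the left of lens 1, so d_o2 = L - d_i1 = 10 - (-4.333) = 14.333 cm.
Second lens: d_i2 = 1/(1/39 - 1/(14.333)) = -22.662 cm.

-22.7 cm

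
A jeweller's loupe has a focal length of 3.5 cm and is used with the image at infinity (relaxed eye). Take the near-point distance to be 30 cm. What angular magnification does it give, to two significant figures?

M = D/f = 30/3.5 = 8.571.

8.6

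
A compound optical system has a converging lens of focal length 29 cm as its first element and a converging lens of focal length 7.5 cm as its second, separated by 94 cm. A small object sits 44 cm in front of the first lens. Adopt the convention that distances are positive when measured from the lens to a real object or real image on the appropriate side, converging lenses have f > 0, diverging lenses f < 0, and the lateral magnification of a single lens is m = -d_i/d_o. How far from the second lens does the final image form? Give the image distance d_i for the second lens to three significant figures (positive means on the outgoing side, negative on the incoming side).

46.7 cm

Applying the thin-lens equation to the first lens, 1/29 = 1/44 + 1/d_i1, which gives d_i1 = 85.067 cm.
The intermediate image is 85.067 cm to the right of lens 1, so d_o2 = L - d_i1 = 94 - 85.067 = 8.933 cm.
Applying the thin-lens equation again with f_2 = 7.5 cm and d_o2 = 8.933 cm gives d_i2 = 46.744 cm.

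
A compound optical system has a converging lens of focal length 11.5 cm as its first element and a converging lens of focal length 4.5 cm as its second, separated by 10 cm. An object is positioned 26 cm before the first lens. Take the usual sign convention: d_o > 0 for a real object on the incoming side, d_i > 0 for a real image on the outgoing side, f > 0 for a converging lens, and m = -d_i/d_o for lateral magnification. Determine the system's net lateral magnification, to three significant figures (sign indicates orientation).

Applying the thin-lens equation to the first lens, 1/11.5 = 1/26 + 1/d_i1, which gives d_i1 = 20.621 cm.
Its lateral magnification is m_1 = -d_i1/d_o1 = -(20.621)/26 = -0.7931.
Since 20.621 cm > 10 cm, the first image lies past the second lens and serves as a virtual object: d_o2 = L - d_i1 = -10.621 cm.
Applying the thin-lens equation again with f_2 = 4.5 cm and d_o2 = -10.621 cm gives d_i2 = 3.161 cm.
m_2 = -(3.161)/(-10.621) = 0.2976.
The system's lateral magnification is m_1 m_2 = (-0.7931)(0.2976) = -0.2360.

-0.236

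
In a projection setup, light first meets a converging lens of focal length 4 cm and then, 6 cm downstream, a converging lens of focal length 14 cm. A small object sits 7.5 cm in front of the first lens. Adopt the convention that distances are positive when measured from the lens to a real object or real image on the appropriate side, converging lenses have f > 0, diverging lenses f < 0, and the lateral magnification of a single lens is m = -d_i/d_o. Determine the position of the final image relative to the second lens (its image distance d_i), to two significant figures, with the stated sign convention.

Applying the thin-lens equation to the first lens, 1/4 = 1/7.5 + 1/d_i1, which gives d_i1 = 8.571 cm.
Since 8.571 cm > 6 cm, the first image lies past the second lens and serves as a virtual object: d_o2 = L - d_i1 = -2.571 cm.
Applying the thin-lens equation again with f_2 = 14 cm and d_o2 = -2.571 cm gives d_i2 = 2.172 cm.

2.2 cm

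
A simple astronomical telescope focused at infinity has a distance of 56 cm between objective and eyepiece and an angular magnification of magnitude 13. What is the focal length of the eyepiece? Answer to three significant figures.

In normal adjustment the tube length equals f_obj + f_eye and |M| = f_obj/f_eye.
So f_obj = 13 f_eye and 13 f_eye + f_eye = 56 cm, giving f_eye = 56/14 = 4.000 cm and f_obj = 52.000 cm.

4.00 cm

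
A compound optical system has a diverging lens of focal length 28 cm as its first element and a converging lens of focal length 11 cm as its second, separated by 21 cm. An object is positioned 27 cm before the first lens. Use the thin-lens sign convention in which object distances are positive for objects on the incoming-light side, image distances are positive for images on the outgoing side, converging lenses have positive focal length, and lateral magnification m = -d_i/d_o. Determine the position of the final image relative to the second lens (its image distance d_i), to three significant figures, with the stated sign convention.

16.1 cm

First lens: d_i1 = 1/(1/(-28) - 1/27) = -13.745 cm.
The intermediate image is virtual, 13.745 cm to the left of lens 1, so d_o2 = L - d_i1 = 21 - (-13.745) = 34.745 cm.
Second lens: d_i2 = 1/(1/11 - 1/(34.745)) = 16.096 cm.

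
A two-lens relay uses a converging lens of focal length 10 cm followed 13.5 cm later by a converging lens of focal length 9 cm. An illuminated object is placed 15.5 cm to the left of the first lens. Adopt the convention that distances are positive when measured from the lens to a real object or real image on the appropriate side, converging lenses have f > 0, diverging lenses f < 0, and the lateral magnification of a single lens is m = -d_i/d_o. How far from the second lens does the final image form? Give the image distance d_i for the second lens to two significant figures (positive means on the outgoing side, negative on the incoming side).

Lens 1: 1/d_i1 = 1/f_1 - 1/d_o1 = 1/10 - 1/15.5 = 0.03548 cm^-1, so d_i1 = 28.182 cm.
Since 28.182 cm > 13.5 cm, the first image lies past the second lens and serves as a virtual object: d_o2 = L - d_i1 = -14.682 cm.
Lens 2: 1/d_i2 = 1/f_2 - 1/d_o2 = 1/9 - 1/(-14.682) = 0.17922 cm^-1, so d_i2 = 5.580 cm.

5.6 cm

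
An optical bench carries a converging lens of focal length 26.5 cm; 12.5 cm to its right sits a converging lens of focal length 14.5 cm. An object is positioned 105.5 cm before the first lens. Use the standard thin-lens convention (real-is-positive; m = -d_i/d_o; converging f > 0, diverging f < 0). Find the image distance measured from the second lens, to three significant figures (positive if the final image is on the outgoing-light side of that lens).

8.88 cm

First lens: d_i1 = 1/(1/26.5 - 1/105.5) = 35.389 cm.
Since 35.389 cm > 12.5 cm, the first image lies past the second lens and serves as a virtual object: d_o2 = L - d_i1 = -22.889 cm.
Second lens: d_i2 = 1/(1/14.5 - 1/(-22.889)) = 8.877 cm.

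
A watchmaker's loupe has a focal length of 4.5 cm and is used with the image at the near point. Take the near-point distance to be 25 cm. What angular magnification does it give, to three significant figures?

6.56

M = 1 + D/f = 1 + 25/4.5 = 6.556.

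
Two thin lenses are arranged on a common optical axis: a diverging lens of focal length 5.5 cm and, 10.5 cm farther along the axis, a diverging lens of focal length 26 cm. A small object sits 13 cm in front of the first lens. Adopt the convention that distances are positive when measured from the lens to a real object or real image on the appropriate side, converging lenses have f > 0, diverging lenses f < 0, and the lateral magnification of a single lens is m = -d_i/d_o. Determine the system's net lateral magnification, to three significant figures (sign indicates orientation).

Lens 1: 1/d_i1 = 1/f_1 - 1/d_o1 = 1/(-5.5) - 1/13 = -0.25874 cm^-1, so d_i1 = -3.865 cm.
m_1 = -(-3.865)/13 = 0.2973.
With d_i1 < 0 the first image is virtual and lies on the object side; the object distance for lens 2 is d_o2 = 10.5 - (-3.865) = 14.365 cm.
Lens 2: 1/d_i2 = 1/f_2 - 1/d_o2 = 1/(-26) - 1/(14.365) = -0.10808 cm^-1, so d_i2 = -9.253 cm.
m_2 = -(-9.253)/(14.365) = 0.6441.
The system's lateral magnification is m_1 m_2 = (0.2973)(0.6441) = 0.1915.

0.191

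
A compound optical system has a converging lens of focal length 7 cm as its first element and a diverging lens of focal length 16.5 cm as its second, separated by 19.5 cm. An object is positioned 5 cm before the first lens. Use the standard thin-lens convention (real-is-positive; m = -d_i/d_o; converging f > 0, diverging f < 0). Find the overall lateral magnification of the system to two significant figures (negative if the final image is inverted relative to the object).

1.1

First lens: d_i1 = 1/(1/7 - 1/5) = -17.500 cm.
m_1 = -(-17.500)/5 = 3.5000.
With d_i1 < 0 the first image is virtual and lies on the object side; the object distance for lens 2 is d_o2 = 19.5 - (-17.500) = 37.000 cm.
Second lens: d_i2 = 1/(1/(-16.5) - 1/(37.000)) = -11.411 cm.
m_2 = -(-11.411)/(37.000) = 0.3084.
The system's lateral magnification is m_1 m_2 = (3.5000)(0.3084) = 1.0794.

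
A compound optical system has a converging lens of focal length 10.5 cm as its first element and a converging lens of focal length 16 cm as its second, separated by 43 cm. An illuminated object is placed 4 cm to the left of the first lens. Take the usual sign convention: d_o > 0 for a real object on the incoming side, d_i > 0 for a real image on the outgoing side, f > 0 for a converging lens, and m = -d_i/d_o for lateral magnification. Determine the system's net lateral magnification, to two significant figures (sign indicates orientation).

-0.77

First lens: d_i1 = 1/(1/10.5 - 1/4) = -6.462 cm.
m_1 = -(-6.462)/4 = 1.6154.
With d_i1 < 0 the first image is virtual and lies on the object side; the object distance for lens 2 is d_o2 = 43 - (-6.462) = 49.462 cm.
Second lens: d_i2 = 1/(1/16 - 1/(49.462)) = 23.651 cm.
m_2 = -(23.651)/(49.462) = -0.4782.
Overall magnification: m = m_1 m_2 = -0.7724.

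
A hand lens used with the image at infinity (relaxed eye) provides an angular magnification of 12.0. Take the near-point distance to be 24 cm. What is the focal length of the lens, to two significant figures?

2.0 cm

For the image at infinity, M = D/f.
f = D/M = 24/12.0 = 2.000 cm.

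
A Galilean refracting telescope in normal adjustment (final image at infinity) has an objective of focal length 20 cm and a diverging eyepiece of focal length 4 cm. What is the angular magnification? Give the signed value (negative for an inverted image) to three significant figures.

5.00

M = -f_obj/f_eye = -20/(-4) = 5.000.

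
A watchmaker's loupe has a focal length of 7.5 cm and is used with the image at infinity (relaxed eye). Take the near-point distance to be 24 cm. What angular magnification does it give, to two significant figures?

3.2

M = D/f = 24/7.5 = 3.200.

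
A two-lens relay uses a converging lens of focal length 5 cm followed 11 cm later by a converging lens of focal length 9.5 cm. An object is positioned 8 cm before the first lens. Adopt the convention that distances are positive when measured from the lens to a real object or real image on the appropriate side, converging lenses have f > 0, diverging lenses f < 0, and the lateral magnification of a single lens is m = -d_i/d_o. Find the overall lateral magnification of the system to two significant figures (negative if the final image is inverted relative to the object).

-1.3

Lens 1: 1/d_i1 = 1/f_1 - 1/d_o1 = 1/5 - 1/8 = 0.07500 cm^-1, so d_i1 = 13.333 cm.
m_1 = -(13.333)/8 = -1.6667.
This image would form 13.333 cm past lens 1, i.e. 2.333 cm beyond lens 2, so it is a virtual object for lens 2: d_o2 = 11 - 13.333 = -2.333 cm.
Lens 2: 1/d_i2 = 1/f_2 - 1/d_o2 = 1/9.5 - 1/(-2.333) = 0.53383 cm^-1, so d_i2 = 1.873 cm.
m_2 = -(1.873)/(-2.333) = 0.8028.
The system's lateral magnification is m_1 m_2 = (-1.6667)(0.8028) = -1.3380.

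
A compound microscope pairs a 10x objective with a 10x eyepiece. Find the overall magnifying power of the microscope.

The overall magnification of a compound microscope is the product of the objective and eyepiece magnifications:
M = M_obj x M_eye = 10 x 10 = 100.

100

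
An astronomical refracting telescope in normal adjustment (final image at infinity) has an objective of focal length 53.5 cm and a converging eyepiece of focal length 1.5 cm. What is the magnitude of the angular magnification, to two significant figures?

36

|M| = f_obj/|f_eye| = 53.5/1.5 = 35.667.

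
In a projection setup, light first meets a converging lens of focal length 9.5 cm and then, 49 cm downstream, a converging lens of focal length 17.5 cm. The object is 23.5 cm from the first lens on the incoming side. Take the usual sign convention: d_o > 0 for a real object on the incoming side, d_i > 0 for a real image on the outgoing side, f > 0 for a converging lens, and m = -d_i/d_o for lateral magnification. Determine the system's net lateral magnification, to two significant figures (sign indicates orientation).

0.76

Applying the thin-lens equation to the first lens, 1/9.5 = 1/23.5 + 1/d_i1, which gives d_i1 = 15.946 cm.
Its lateral magnification is m_1 = -d_i1/d_o1 = -(15.946)/23.5 = -0.6786.
The intermediate image is 15.946 cm to the right of lens 1, so d_o2 = L - d_i1 = 49 - 15.946 = 33.054 cm.
Applying the thin-lens equation again with f_2 = 17.5 cm and d_o2 = 33.054 cm gives d_i2 = 37.190 cm.
m_2 = -(37.190)/(33.054) = -1.1251.
Overall magnification: m = m_1 m_2 = 0.7635.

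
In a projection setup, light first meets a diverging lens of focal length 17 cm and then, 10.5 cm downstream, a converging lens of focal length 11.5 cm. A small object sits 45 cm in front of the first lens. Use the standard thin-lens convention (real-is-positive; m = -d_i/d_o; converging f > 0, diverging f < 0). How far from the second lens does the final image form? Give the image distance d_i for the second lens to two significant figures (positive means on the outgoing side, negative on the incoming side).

23 cm

Lens 1: 1/d_i1 = 1/f_1 - 1/d_o1 = 1/(-17) - 1/45 = -0.08105 cm^-1, so d_i1 = -12.339 cm.
The intermediate image is virtual, 12.339 cm to the left of lens 1, so d_o2 = L - d_i1 = 10.5 - (-12.339) = 22.839 cm.
Lens 2: 1/d_i2 = 1/f_2 - 1/d_o2 = 1/11.5 - 1/(22.839) = 0.04317 cm^-1, so d_i2 = 23.164 cm.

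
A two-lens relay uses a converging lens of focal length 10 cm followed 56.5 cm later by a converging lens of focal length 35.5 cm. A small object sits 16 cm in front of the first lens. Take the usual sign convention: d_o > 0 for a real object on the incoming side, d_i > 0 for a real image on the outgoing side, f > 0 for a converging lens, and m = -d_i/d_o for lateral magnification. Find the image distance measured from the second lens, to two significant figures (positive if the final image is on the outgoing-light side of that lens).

-190 cm

Applying the thin-lens equation to the first lens, 1/10 = 1/16 + 1/d_i1, which gives d_i1 = 26.667 cm.
The intermediate image is 26.667 cm to the right of lens 1, so d_o2 = L - d_i1 = 56.5 - 26.667 = 29.833 cm.
Applying the thin-lens equation again with f_2 = 35.5 cm and d_o2 = 29.833 cm gives d_i2 = -186.897 cm.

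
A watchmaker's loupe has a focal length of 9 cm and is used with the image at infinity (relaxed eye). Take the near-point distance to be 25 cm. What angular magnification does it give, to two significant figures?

2.8

M = D/f = 25/9 = 2.778.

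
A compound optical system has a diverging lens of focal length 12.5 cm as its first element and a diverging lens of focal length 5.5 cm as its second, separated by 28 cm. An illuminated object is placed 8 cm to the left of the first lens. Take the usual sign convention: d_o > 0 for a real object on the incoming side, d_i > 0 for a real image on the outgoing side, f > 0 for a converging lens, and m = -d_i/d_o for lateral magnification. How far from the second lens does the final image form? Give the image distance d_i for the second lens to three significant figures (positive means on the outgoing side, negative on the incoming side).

Lens 1: 1/d_i1 = 1/f_1 - 1/d_o1 = 1/(-12.5) - 1/8 = -0.20500 cm^-1, so d_i1 = -4.878 cm.
The intermediate image is virtual, 4.878 cm to the left of lens 1, so d_o2 = L - d_i1 = 28 - (-4.878) = 32.878 cm.
Lens 2: 1/d_i2 = 1/f_2 - 1/d_o2 = 1/(-5.5) - 1/(32.878) = -0.21223 cm^-1, so d_i2 = -4.712 cm.

-4.71 cm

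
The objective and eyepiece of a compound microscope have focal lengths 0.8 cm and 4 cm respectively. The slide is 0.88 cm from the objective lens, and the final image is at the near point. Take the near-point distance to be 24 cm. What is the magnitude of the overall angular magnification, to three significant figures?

70.0

Objective: 1/d_i = 1/f_obj - 1/d_o = 1/0.8 - 1/0.88 = 0.11364 cm^-1, so d_i = 8.800 cm.
m_obj = -d_i/d_o = -8.800/0.88 = -10.000.
Eyepiece angular magnification (image at near point): M_eye = 1 + D/f_e = 1 + 24/4 = 7.000.
Overall M = m_obj x M_eye = (-10.000)(7.000) = -70.00.
|M| = 70.00.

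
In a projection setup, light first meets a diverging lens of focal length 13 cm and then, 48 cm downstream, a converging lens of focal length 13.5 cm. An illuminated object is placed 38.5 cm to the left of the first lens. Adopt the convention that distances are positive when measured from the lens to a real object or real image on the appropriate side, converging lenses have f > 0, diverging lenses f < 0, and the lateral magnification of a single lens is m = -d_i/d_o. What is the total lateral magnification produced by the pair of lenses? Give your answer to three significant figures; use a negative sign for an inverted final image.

Applying the thin-lens equation to the first lens, 1/(-13) = 1/38.5 + 1/d_i1, which gives d_i1 = -9.718 cm.
Its lateral magnification is m_1 = -d_i1/d_o1 = -(-9.718)/38.5 = 0.2524.
With d_i1 < 0 the first image is virtual and lies on the object side; the object distance for lens 2 is d_o2 = 48 - (-9.718) = 57.718 cm.
Applying the thin-lens equation again with f_2 = 13.5 cm and d_o2 = 57.718 cm gives d_i2 = 17.622 cm.
m_2 = -(17.622)/(57.718) = -0.3053.
The system's lateral magnification is m_1 m_2 = (0.2524)(-0.3053) = -0.0771.

-0.0771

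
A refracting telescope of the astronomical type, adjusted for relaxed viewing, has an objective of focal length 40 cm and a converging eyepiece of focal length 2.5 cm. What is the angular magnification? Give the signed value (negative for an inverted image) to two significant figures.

-16

M = -f_obj/f_eye = -40/(2.5) = -16.000.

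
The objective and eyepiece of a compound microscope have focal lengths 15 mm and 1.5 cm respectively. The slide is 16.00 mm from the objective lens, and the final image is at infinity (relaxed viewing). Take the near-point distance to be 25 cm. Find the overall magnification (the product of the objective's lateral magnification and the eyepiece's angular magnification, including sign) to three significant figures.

Convert to cm: f_obj = 15 mm = 1.5 cm; d_o = 16.00 mm = 1.60 cm.
Objective: 1/d_i = 1/f_obj - 1/d_o = 1/1.5 - 1/1.60 = 0.04167 cm^-1, so d_i = 24.000 cm.
m_obj = -d_i/d_o = -24.000/1.60 = -15.000.
Eyepiece angular magnification (image at infinity): M_eye = D/f_e = 25/1.5 = 16.667.
Overall M = m_obj x M_eye = (-15.000)(16.667) = -250.00.

-250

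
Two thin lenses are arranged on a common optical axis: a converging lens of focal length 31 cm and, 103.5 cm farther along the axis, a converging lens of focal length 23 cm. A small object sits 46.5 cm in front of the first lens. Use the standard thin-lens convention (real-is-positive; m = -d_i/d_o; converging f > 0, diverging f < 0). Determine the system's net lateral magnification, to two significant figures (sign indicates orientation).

-3.7

Lens 1: 1/d_i1 = 1/f_1 - 1/d_o1 = 1/31 - 1/46.5 = 0.01075 cm^-1, so d_i1 = 93.000 cm.
m_1 = -(93.000)/46.5 = -2.0000.
Object distance for lens 2: d_o2 = 103.5 - 93.000 = 10.500 cm.
Lens 2: 1/d_i2 = 1/f_2 - 1/d_o2 = 1/23 - 1/(10.500) = -0.05176 cm^-1, so d_i2 = -19.320 cm.
m_2 = -(-19.320)/(10.500) = 1.8400.
Overall magnification: m = m_1 m_2 = -3.6800.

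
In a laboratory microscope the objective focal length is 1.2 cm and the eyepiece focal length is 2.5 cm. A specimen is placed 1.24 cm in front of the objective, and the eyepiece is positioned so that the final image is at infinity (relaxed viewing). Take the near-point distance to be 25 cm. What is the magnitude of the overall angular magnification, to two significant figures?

300

Objective: 1/d_i = 1/f_obj - 1/d_o = 1/1.2 - 1/1.24 = 0.02688 cm^-1, so d_i = 37.200 cm.
m_obj = -d_i/d_o = -37.200/1.24 = -30.000.
Eyepiece angular magnification (image at infinity): M_eye = D/f_e = 25/2.5 = 10.000.
Overall M = m_obj x M_eye = (-30.000)(10.000) = -300.00.
|M| = 300.00.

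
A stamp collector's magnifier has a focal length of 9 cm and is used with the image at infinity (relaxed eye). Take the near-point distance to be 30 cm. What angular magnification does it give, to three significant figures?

3.33

M = D/f = 30/9 = 3.333.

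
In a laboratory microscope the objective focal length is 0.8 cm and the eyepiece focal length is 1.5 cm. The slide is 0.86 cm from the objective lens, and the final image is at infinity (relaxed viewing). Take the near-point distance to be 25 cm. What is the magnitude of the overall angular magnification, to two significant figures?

Objective: 1/d_i = 1/f_obj - 1/d_o = 1/0.8 - 1/0.86 = 0.08721 cm^-1, so d_i = 11.467 cm.
m_obj = -d_i/d_o = -11.467/0.86 = -13.333.
Eyepiece angular magnification (image at infinity): M_eye = D/f_e = 25/1.5 = 16.667.
Overall M = m_obj x M_eye = (-13.333)(16.667) = -222.22.
|M| = 222.22.

220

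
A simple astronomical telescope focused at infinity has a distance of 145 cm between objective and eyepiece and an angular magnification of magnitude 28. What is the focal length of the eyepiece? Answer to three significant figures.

5.00 cm

In normal adjustment the tube length equals f_obj + f_eye and |M| = f_obj/f_eye.
So f_obj = 28 f_eye and 28 f_eye + f_eye = 145 cm, giving f_eye = 145/29 = 5.000 cm and f_obj = 140.000 cm.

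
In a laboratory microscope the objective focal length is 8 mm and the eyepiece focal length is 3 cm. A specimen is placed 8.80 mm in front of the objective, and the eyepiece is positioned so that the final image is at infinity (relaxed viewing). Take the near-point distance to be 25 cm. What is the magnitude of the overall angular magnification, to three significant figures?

Convert to cm: f_obj = 8 mm = 0.8 cm; d_o = 8.80 mm = 0.88 cm.
Objective: 1/d_i = 1/f_obj - 1/d_o = 1/0.8 - 1/0.88 = 0.11364 cm^-1, so d_i = 8.800 cm.
m_obj = -d_i/d_o = -8.800/0.88 = -10.000.
Eyepiece angular magnification (image at infinity): M_eye = D/f_e = 25/3 = 8.333.
Overall M = m_obj x M_eye = (-10.000)(8.333) = -83.33.
|M| = 83.33.

83.3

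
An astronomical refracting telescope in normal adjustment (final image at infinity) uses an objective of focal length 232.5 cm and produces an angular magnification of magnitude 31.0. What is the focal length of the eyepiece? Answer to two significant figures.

|M| = f_obj/f_eye, so f_eye = f_obj/|M| = 232.5/31.0 = 7.500 cm.

7.5 cm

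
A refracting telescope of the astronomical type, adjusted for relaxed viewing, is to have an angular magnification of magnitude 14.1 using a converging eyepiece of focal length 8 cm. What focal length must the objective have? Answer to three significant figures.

113 cm

|M| = f_obj/|f_eye|, so f_obj = |M| x |f_eye| = 14.1 x 8 = 112.800 cm.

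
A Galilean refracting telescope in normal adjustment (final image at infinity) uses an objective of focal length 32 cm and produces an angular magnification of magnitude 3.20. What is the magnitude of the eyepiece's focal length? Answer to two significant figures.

|M| = f_obj/|f_eye|, so |f_eye| = f_obj/|M| = 32/3.2 = 10.000 cm.
(The eyepiece is diverging, so its signed focal length is -10.000 cm.)

10 cm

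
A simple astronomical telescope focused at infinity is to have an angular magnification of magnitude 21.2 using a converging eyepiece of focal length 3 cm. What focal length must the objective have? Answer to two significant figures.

64 cm

|M| = f_obj/|f_eye|, so f_obj = |M| x |f_eye| = 21.2 x 3 = 63.600 cm.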